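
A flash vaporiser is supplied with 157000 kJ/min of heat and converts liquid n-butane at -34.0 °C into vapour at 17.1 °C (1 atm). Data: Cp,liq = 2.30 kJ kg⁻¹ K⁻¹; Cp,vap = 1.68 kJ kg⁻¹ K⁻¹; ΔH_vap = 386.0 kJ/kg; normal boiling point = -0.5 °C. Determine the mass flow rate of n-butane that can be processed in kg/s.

Δh = 2.30×(-0.5−-34.0) + 386.0 + 1.68×(17.1−-0.5) = 492.62 kJ/kg
Q = 157000 kJ/min = 2616.7 kJ/s = 2616.7 kJ/s
ṁ = Q/Δh = 2616.7 / 492.62 = 5.3118 kg/s

ṁ = 5.31 kg/s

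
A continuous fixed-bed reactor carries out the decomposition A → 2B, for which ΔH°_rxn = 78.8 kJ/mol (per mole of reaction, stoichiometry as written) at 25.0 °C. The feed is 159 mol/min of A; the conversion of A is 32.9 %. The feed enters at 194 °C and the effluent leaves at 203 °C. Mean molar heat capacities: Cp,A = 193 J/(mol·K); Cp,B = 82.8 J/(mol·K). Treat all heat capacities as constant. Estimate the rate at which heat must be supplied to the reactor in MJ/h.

Q_in = 249 MJ/h

Extent of reaction ξ = 0.329 × 159 = 52.311 mol/min
Reaction term: ξ·ΔH°_rxn = 52.311 × 78.8 = 4122.1 kJ/min
Sensible, feed 194→25 °C: -5186.1 kJ/min
Outlet flows (mol/min): A 106.69, B 104.62
Sensible, products 25→203 °C: 5207.2 kJ/min
Q = ΔH = 4143.2 kJ/min = 69.053 kW
Heat supplied = 248.59 MJ/h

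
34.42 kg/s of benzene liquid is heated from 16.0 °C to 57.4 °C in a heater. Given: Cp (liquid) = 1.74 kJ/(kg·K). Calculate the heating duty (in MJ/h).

Q = 8930 MJ/h

Q = ṁ·Cp·ΔT = 34.42 × 1.74 × (57.4 − 16.0) = 2479.5 kJ/s
Heating duty = 8926.1 MJ/h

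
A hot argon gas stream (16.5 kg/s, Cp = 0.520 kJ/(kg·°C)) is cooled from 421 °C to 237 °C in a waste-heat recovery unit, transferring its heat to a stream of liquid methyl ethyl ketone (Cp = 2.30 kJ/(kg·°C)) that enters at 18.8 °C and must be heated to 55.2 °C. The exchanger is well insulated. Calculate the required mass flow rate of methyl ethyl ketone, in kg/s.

Heat released by hot stream: Q = 16.5 × 0.520 × (421 − 237) = 1578.7 kJ/s
Energy balance on cold side (adiabatic exchanger): Q = ṁ_c·Cp_c·(T_c,out − T_c,in)
ṁ_c = 1578.7 / [2.30 × (55.2 − 18.8)] = 18.857 kg/s

ṁ_c = 18.9 kg/s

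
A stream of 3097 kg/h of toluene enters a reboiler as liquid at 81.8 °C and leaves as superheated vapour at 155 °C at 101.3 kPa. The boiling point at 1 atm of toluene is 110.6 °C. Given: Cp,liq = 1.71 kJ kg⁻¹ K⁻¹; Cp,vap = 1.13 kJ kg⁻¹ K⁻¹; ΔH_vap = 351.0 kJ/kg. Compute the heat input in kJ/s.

liquid 81.8→110.6 °C: 49.248 kJ/kg
vaporisation at 110.6 °C: 351 kJ/kg
vapour 110.6→155 °C: 50.172 kJ/kg
Δh = 49.248 + 351 + 50.172 = 450.42 kJ/kg
Q = ṁ·Δh = 3097 kg/h × 450.42 kJ/kg = 1.395e+06 kJ/h
|Q| = 387.49 kW

Q = 387 kJ/s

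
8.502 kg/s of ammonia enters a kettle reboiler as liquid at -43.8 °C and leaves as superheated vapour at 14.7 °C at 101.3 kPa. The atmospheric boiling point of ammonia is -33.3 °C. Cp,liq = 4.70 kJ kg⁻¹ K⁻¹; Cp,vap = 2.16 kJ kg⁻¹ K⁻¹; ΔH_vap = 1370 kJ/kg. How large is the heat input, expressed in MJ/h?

liquid -43.8→-33.3 °C: 49.35 kJ/kg
vaporisation at -33.3 °C: 1370 kJ/kg
vapour -33.3→14.7 °C: 103.68 kJ/kg
Δh = 49.35 + 1370 + 103.68 = 1523 kJ/kg
Q = ṁ·Δh = 8.502 kg/s × 1523 kJ/kg = 12949 kJ/s
|Q| = 12949 kW = 46616 MJ/h

Q = 46600 MJ/h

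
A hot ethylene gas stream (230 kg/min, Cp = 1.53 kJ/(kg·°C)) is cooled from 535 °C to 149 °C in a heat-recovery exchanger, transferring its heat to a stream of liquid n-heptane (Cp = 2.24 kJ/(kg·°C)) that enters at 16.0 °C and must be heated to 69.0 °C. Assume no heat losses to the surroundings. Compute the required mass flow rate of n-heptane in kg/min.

Heat released by hot stream: Q = 230 × 1.53 × (535 − 149) = 135830 kJ/min
Energy balance on cold side (adiabatic exchanger): Q = ṁ_c·Cp_c·(T_c,out − T_c,in)
ṁ_c = 135830 / [2.24 × (69.0 − 16.0)] = 1144.1 kg/min

ṁ_c = 1140 kg/min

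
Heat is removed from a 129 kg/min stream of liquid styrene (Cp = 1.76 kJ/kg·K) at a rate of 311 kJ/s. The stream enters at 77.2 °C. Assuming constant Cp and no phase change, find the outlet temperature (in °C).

Q = 311 kJ/s = 18660 kJ/min
ΔT = Q/(ṁ·Cp) = 18660/(129×1.76) = 82.188 K
T_out = 77.2 − 82.188 = -4.9882 °C

T_out = -4.99 °C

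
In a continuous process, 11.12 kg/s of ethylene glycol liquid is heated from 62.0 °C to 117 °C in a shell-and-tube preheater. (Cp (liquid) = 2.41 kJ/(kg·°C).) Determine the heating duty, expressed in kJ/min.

Q = ṁ·Cp·ΔT = 11.12 × 2.41 × (117 − 62.0) = 1474 kJ/s
Heating duty = 88437 kJ/min

Q = 88400 kJ/min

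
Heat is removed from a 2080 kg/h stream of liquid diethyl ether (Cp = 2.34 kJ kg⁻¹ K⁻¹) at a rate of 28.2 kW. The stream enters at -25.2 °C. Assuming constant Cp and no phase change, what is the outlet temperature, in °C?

Q = 28.2 kW = 101520 kJ/h
ΔT = Q/(ṁ·Cp) = 101520/(2080×2.34) = 20.858 K
T_out = -25.2 − 20.858 = -46.058 °C

T_out = -46.1 °C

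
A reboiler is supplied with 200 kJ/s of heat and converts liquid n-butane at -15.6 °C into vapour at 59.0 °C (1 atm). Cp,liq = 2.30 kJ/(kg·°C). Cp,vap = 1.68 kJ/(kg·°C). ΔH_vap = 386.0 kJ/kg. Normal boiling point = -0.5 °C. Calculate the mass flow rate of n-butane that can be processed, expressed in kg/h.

ṁ = 1380 kg/h

Δh = 2.30×(-0.5−-15.6) + 386.0 + 1.68×(59.0−-0.5) = 520.69 kJ/kg
Q = 200 kJ/s = 200 kJ/s = 720000 kJ/h
ṁ = Q/Δh = 720000 / 520.69 = 1382.8 kg/h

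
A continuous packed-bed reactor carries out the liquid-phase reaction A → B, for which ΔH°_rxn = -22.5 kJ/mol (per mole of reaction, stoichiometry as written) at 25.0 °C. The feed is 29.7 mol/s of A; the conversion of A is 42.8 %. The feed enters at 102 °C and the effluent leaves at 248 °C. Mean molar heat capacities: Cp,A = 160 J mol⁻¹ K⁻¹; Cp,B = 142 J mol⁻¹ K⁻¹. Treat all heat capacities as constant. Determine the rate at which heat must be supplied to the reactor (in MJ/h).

Q_in = 1280 MJ/h

Extent of reaction ξ = 0.428 × 29.7 = 12.712 mol/s
Reaction term: ξ·ΔH°_rxn = 12.712 × -22.5 = -286.01 kJ/s
Sensible, feed 102→25 °C: -365.9 kJ/s
Outlet flows (mol/s): A 16.988, B 12.712
Sensible, products 25→248 °C: 1008.7 kJ/s
Q = ΔH = 356.76 kJ/s = 356.76 kW
Heat supplied = 1284.3 MJ/h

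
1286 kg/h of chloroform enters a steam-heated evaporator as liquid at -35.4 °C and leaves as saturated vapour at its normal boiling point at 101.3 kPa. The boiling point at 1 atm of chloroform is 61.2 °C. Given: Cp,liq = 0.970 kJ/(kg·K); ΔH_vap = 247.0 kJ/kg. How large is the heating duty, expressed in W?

liquid -35.4→61.2 °C: 93.702 kJ/kg
vaporisation at 61.2 °C: 247 kJ/kg
Δh = 93.702 + 247 = 340.7 kJ/kg
Q = ṁ·Δh = 1286 kg/h × 340.7 kJ/kg = 438140 kJ/h
|Q| = 121.71 kW = 121710 W

Q = 122000 W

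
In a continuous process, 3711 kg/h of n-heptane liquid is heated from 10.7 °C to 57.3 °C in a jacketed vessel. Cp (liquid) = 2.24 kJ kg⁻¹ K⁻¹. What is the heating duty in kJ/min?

Q = 6460 kJ/min

Q = ṁ·Cp·ΔT = 3711 × 2.24 × (57.3 − 10.7) = 387370 kJ/h
Converting: 387370 / 3600 s = 107.6 kW
Heating duty = 6456.2 kJ/min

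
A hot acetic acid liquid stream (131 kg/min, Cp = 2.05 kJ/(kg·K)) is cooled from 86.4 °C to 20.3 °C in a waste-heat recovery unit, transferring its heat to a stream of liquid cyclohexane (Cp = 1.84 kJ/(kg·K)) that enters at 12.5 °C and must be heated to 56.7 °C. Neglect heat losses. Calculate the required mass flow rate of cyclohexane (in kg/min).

Heat released by hot stream: Q = 131 × 2.05 × (86.4 − 20.3) = 17751 kJ/min
Energy balance on cold side (adiabatic exchanger): Q = ṁ_c·Cp_c·(T_c,out − T_c,in)
ṁ_c = 17751 / [1.84 × (56.7 − 12.5)] = 218.27 kg/min

ṁ_c = 218 kg/min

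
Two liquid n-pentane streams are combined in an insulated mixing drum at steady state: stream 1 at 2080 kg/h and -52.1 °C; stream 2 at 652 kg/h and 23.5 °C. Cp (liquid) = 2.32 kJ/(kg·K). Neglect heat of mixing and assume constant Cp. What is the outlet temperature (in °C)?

No heat crosses the boundary, so H_out = H_in.
T_out = Σ ṁᵢCp,ᵢTᵢ / Σ ṁᵢCp,ᵢ
      = -215870 / 6338.2 = -34.058 °C

T_out = -34.1 °C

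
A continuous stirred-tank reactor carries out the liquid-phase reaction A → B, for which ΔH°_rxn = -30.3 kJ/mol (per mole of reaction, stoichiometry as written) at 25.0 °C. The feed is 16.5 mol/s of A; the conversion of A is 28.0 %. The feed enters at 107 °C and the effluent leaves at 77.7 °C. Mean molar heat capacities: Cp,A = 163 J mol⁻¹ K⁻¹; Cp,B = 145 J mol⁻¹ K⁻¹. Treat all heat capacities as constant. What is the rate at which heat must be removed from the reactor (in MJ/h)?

Extent of reaction ξ = 0.280 × 16.5 = 4.62 mol/s
Reaction term: ξ·ΔH°_rxn = 4.62 × -30.3 = -139.99 kJ/s
Sensible, feed 107→25 °C: -220.54 kJ/s
Outlet flows (mol/s): A 11.88, B 4.62
Sensible, products 25→77.7 °C: 137.35 kJ/s
Q = ΔH = -223.17 kJ/s = -223.17 kW
Heat removed = 803.42 MJ/h

Q_out = 803 MJ/h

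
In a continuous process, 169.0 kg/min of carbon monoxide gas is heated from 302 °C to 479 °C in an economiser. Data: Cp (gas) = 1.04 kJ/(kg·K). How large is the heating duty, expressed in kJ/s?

Q = 518 kJ/s

Q = ṁ·Cp·ΔT = 169.0 × 1.04 × (479 − 302) = 31110 kJ/min
Converting: 31110 / 60 s = 518.49 kW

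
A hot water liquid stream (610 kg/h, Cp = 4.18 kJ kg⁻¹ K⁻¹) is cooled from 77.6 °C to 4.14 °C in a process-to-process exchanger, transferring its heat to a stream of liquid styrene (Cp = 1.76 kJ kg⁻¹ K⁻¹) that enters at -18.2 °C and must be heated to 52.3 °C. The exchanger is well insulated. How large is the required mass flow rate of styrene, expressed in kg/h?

Heat released by hot stream: Q = 610 × 4.18 × (77.6 − 4.14) = 187310 kJ/h
Energy balance on cold side (adiabatic exchanger): Q = ṁ_c·Cp_c·(T_c,out − T_c,in)
ṁ_c = 187310 / [1.76 × (52.3 − -18.2)] = 1509.6 kg/h

ṁ_c = 1510 kg/h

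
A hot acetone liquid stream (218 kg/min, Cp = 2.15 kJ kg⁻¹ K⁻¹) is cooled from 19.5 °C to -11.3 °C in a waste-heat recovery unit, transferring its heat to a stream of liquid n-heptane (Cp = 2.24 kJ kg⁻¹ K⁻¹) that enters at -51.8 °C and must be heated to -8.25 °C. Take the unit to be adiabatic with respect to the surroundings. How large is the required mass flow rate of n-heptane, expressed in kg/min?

ṁ_c = 148 kg/min

Heat released by hot stream: Q = 218 × 2.15 × (19.5 − -11.3) = 14436 kJ/min
Energy balance on cold side (adiabatic exchanger): Q = ṁ_c·Cp_c·(T_c,out − T_c,in)
ṁ_c = 14436 / [2.24 × (-8.25 − -51.8)] = 147.98 kg/min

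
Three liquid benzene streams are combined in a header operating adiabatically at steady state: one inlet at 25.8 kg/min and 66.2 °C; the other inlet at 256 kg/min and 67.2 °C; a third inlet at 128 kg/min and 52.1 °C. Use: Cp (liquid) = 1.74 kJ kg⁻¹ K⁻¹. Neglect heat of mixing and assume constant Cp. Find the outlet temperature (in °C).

T_out = 62.4 °C

Adiabatic, steady state ⇒ Σ ṁᵢCp,ᵢ(T_out − Tᵢ) = 0
T_out = Σ ṁᵢCp,ᵢTᵢ / Σ ṁᵢCp,ᵢ
      = 44509 / 713.05 = 62.421 °C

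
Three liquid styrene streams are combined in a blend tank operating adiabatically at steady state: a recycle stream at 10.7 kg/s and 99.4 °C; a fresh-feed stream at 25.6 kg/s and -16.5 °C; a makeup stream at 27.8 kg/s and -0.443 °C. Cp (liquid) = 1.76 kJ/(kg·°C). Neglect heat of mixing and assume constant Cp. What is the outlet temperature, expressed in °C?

Energy balance with Q = 0: Σ ṁᵢCp,ᵢ(T_out − Tᵢ) = 0
T_out = Σ ṁᵢCp,ᵢTᵢ / Σ ṁᵢCp,ᵢ
      = 1106.8 / 112.82 = 9.8107 °C

T_out = 9.81 °C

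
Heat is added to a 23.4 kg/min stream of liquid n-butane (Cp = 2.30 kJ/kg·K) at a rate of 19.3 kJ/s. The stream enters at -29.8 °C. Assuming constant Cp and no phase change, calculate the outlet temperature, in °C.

Q = 19.3 kJ/s = 1158 kJ/min
ΔT = Q/(ṁ·Cp) = 1158/(23.4×2.30) = 21.516 K
T_out = -29.8 + 21.516 = -8.2838 °C

T_out = -8.28 °C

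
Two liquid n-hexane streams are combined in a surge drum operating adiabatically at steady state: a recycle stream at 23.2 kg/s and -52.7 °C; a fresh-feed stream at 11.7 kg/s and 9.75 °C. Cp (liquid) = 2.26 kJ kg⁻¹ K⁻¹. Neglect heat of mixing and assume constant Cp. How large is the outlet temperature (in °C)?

T_out = -31.8 °C

Energy balance with Q = 0: Σ ṁᵢCp,ᵢ(T_out − Tᵢ) = 0
T_out = Σ ṁᵢCp,ᵢTᵢ / Σ ṁᵢCp,ᵢ
      = -2505.4 / 78.874 = -31.764 °C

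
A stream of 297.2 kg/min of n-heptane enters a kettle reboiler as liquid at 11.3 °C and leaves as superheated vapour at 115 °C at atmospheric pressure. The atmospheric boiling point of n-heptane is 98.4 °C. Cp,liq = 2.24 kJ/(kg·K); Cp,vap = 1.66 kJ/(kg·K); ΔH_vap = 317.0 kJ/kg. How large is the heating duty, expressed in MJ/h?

liquid 11.3→98.4 °C: 195.1 kJ/kg
vaporisation at 98.4 °C: 317 kJ/kg
vapour 98.4→115 °C: 27.556 kJ/kg
Δh = 195.1 + 317 + 27.556 = 539.66 kJ/kg
Q = ṁ·Δh = 297.2 kg/min × 539.66 kJ/kg = 160390 kJ/min
|Q| = 2673.1 kW = 9623.2 MJ/h

Q = 9620 MJ/h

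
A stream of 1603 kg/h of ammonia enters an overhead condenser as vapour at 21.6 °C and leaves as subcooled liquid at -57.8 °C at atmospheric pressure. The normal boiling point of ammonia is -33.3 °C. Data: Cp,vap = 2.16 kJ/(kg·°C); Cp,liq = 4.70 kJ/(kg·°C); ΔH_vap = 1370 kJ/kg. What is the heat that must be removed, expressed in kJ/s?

vapour 21.6→-33.3 °C: -118.58 kJ/kg
condensation at -33.3 °C: -1370 kJ/kg
liquid -33.3→-57.8 °C: -115.15 kJ/kg
Δh = -118.58 + -1370 + -115.15 = -1603.7 kJ/kg
Q = ṁ·Δh = 1603 kg/h × -1603.7 kJ/kg = -2.5708e+06 kJ/h
|Q| = 714.11 kW

Q_c = 714 kJ/s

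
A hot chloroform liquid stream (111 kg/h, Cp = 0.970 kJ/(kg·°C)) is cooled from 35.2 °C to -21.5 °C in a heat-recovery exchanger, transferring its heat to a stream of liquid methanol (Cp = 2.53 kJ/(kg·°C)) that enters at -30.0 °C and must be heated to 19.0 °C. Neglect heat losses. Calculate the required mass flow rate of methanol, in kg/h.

Heat released by hot stream: Q = 111 × 0.970 × (35.2 − -21.5) = 6104.9 kJ/h
Energy balance on cold side (adiabatic exchanger): Q = ṁ_c·Cp_c·(T_c,out − T_c,in)
ṁ_c = 6104.9 / [2.53 × (19.0 − -30.0)] = 49.245 kg/h

ṁ_c = 49.2 kg/h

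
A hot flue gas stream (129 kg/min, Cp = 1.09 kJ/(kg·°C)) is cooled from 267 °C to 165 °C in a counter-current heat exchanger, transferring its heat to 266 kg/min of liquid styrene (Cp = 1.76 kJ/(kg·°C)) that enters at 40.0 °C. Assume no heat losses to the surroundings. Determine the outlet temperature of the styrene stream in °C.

T_c,out = 70.6 °C

Heat released by hot stream: Q = 129 × 1.09 × (267 − 165) = 14342 kJ/min
Energy balance on cold side (adiabatic exchanger): Q = ṁ_c·Cp_c·(T_c,out − T_c,in)
T_c,out = 40.0 + 14342/(266 × 1.76) = 70.635 °C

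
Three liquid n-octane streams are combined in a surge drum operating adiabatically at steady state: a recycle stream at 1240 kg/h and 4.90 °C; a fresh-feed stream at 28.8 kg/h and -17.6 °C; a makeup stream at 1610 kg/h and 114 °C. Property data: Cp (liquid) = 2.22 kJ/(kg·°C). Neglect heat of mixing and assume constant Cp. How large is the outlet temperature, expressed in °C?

T_out = 65.7 °C

No heat crosses the boundary, so H_out = H_in.
Σ ṁᵢCp,ᵢTᵢ = 1240×2.22×4.90 + 28.8×2.22×-17.6 + 1610×2.22×114 = 419820
Σ ṁᵢCp,ᵢ = 1240×2.22 + 28.8×2.22 + 1610×2.22 = 6390.9
T_out = 419820 / 6390.9 = 65.69 °C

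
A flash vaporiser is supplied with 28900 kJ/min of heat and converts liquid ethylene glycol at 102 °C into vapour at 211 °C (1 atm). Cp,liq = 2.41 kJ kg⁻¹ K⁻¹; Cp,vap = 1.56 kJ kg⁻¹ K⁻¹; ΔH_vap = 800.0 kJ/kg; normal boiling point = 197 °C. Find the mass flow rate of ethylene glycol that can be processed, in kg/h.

Δh = 2.41×(197−102) + 800.0 + 1.56×(211−197) = 1050.8 kJ/kg
Q = 28900 kJ/min = 481.67 kJ/s = 1.734e+06 kJ/h
ṁ = Q/Δh = 1.734e+06 / 1050.8 = 1650.2 kg/h

ṁ = 1650 kg/h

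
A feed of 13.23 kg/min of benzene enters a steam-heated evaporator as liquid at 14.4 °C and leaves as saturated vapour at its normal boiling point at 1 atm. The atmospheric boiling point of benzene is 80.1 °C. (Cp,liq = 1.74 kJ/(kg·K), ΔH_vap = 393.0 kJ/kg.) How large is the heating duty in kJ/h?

Q = 403000 kJ/h

liquid 14.4→80.1 °C: 114.32 kJ/kg
vaporisation at 80.1 °C: 393 kJ/kg
Δh = 114.32 + 393 = 507.32 kJ/kg
Q = ṁ·Δh = 13.23 kg/min × 507.32 kJ/kg = 6711.8 kJ/min
|Q| = 111.86 kW = 402710 kJ/h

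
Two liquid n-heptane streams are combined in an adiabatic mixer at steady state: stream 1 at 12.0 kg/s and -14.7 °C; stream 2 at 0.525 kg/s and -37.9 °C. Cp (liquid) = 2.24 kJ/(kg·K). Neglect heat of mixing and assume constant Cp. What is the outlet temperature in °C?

No heat crosses the boundary, so H_out = H_in.
Σ ṁᵢCp,ᵢTᵢ = 12.0×2.24×-14.7 + 0.525×2.24×-37.9 = -439.71
Σ ṁᵢCp,ᵢ = 12.0×2.24 + 0.525×2.24 = 28.056
T_out = -439.71 / 28.056 = -15.672 °C

T_out = -15.7 °C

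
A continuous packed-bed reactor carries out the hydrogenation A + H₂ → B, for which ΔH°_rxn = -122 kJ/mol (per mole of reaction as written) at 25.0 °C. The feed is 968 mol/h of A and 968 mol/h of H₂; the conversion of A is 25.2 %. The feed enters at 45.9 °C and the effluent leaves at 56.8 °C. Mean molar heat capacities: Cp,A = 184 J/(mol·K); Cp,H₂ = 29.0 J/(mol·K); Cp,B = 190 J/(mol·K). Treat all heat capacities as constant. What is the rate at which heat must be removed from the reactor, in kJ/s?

Q_out = 7.69 kJ/s

Extent of reaction ξ = 0.252 × 968 = 243.94 mol/h
Reaction term: ξ·ΔH°_rxn = 243.94 × -122 = -29760 kJ/h
Sensible, feed 45.9→25 °C: -4309.2 kJ/h
Outlet flows (mol/h): A 724.06, H₂ 724.06, B 243.94
Sensible, products 25→56.8 °C: 6378.2 kJ/h
Q = ΔH = -27691 kJ/h = -7.692 kW
Heat removed = 7.692 kJ/s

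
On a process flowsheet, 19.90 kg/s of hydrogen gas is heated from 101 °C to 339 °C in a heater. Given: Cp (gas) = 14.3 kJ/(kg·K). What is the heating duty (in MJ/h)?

Q = 244000 MJ/h

Q = ṁ·Cp·ΔT = 19.90 × 14.3 × (339 − 101) = 67728 kJ/s
Heating duty = 243820 MJ/h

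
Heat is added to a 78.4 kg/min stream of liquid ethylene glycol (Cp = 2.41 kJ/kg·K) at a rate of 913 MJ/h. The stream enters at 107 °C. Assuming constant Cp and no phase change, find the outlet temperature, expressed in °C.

Q = 913 MJ/h = 15217 kJ/min
ΔT = Q/(ṁ·Cp) = 15217/(78.4×2.41) = 80.535 K
T_out = 107 + 80.535 = 187.54 °C

T_out = 188 °C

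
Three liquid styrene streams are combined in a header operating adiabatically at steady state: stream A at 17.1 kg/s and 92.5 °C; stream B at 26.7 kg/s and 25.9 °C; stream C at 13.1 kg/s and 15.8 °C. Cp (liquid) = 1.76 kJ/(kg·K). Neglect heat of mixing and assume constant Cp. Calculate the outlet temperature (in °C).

T_out = 43.6 °C

Adiabatic, steady state ⇒ Σ ṁᵢCp,ᵢ(T_out − Tᵢ) = 0
T_out = Σ ṁᵢCp,ᵢTᵢ / Σ ṁᵢCp,ᵢ
      = 4365.3 / 100.14 = 43.59 °C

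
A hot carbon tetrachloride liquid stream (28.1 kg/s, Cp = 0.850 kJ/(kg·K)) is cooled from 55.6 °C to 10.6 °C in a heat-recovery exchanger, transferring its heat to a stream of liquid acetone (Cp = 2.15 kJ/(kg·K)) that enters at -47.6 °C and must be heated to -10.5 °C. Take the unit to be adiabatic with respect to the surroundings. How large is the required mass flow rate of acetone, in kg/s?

Heat released by hot stream: Q = 28.1 × 0.850 × (55.6 − 10.6) = 1074.8 kJ/s
Energy balance on cold side (adiabatic exchanger): Q = ṁ_c·Cp_c·(T_c,out − T_c,in)
ṁ_c = 1074.8 / [2.15 × (-10.5 − -47.6)] = 13.475 kg/s

ṁ_c = 13.5 kg/s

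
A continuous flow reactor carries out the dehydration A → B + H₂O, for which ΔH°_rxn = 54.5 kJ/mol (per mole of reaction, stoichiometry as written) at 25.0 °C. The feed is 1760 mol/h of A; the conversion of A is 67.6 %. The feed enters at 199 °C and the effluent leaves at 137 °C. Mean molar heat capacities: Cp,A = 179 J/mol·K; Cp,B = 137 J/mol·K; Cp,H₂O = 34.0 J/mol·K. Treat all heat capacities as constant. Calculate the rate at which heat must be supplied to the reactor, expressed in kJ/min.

Extent of reaction ξ = 0.676 × 1760 = 1189.8 mol/h
Reaction term: ξ·ΔH°_rxn = 1189.8 × 54.5 = 64842 kJ/h
Sensible, feed 199→25 °C: -54817 kJ/h
Outlet flows (mol/h): A 570.24, B 1189.8, H₂O 1189.8
Sensible, products 25→137 °C: 34218 kJ/h
Q = ΔH = 44243 kJ/h = 12.29 kW
Heat supplied = 737.39 kJ/min

Q_in = 737 kJ/min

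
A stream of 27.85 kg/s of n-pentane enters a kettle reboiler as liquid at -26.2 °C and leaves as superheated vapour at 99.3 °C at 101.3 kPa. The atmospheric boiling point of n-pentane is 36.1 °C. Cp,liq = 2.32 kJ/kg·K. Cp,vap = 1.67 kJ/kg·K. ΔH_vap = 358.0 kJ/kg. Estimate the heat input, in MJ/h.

Q = 61000 MJ/h

liquid -26.2→36.1 °C: 144.54 kJ/kg
vaporisation at 36.1 °C: 358 kJ/kg
vapour 36.1→99.3 °C: 105.54 kJ/kg
Δh = 144.54 + 358 + 105.54 = 608.08 kJ/kg
Q = ṁ·Δh = 27.85 kg/s × 608.08 kJ/kg = 16935 kJ/s
|Q| = 16935 kW = 60966 MJ/h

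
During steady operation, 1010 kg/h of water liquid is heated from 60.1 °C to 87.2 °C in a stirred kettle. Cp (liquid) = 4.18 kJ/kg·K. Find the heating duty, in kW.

Q = 31.8 kW

Q = ṁ·Cp·ΔT = 1010 × 4.18 × (87.2 − 60.1) = 114410 kJ/h
Converting: 114410 / 3600 s = 31.781 kW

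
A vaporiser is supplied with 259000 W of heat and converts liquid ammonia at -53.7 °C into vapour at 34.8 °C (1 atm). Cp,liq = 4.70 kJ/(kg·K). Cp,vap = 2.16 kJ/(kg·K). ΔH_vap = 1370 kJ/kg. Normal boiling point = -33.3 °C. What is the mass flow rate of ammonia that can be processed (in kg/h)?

Δh = 4.70×(-33.3−-53.7) + 1370 + 2.16×(34.8−-33.3) = 1613 kJ/kg
Q = 259000 W = 259 kJ/s = 932400 kJ/h
ṁ = Q/Δh = 932400 / 1613 = 578.06 kg/h

ṁ = 578 kg/h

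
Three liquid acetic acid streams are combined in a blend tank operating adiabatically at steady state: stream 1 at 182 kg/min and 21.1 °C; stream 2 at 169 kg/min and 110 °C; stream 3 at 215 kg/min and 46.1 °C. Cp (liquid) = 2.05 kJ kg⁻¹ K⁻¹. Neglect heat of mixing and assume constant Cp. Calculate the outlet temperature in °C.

Adiabatic, steady state ⇒ Σ ṁᵢCp,ᵢ(T_out − Tᵢ) = 0
Σ ṁᵢCp,ᵢTᵢ = 182×2.05×21.1 + 169×2.05×110 + 215×2.05×46.1 = 66300
Σ ṁᵢCp,ᵢ = 182×2.05 + 169×2.05 + 215×2.05 = 1160.3
T_out = 66300 / 1160.3 = 57.141 °C

T_out = 57.1 °C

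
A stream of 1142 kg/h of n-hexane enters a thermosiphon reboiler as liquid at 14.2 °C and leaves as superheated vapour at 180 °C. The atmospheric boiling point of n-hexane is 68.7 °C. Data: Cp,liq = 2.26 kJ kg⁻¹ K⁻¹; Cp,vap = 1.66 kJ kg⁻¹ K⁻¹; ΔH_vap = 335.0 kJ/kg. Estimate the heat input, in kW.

liquid 14.2→68.7 °C: 123.17 kJ/kg
vaporisation at 68.7 °C: 335 kJ/kg
vapour 68.7→180 °C: 184.76 kJ/kg
Δh = 123.17 + 335 + 184.76 = 642.93 kJ/kg
Q = ṁ·Δh = 1142 kg/h × 642.93 kJ/kg = 734220 kJ/h
|Q| = 203.95 kW

Q = 204 kW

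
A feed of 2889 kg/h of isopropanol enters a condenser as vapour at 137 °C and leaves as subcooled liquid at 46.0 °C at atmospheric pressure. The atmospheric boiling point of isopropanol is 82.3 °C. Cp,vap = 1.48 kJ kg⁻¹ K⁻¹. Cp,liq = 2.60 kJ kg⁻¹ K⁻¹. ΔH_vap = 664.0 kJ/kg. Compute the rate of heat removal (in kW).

vapour 137→82.3 °C: -80.956 kJ/kg
condensation at 82.3 °C: -664 kJ/kg
liquid 82.3→46.0 °C: -94.38 kJ/kg
Δh = -80.956 + -664 + -94.38 = -839.34 kJ/kg
Q = ṁ·Δh = 2889 kg/h × -839.34 kJ/kg = -2.4248e+06 kJ/h
|Q| = 673.57 kW

Q_c = 674 kW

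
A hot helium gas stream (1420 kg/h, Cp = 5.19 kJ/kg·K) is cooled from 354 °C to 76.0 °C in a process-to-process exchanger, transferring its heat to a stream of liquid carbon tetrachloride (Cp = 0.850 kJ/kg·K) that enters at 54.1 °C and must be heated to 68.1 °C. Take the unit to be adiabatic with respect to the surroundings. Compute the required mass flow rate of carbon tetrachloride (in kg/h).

ṁ_c = 172000 kg/h

Heat released by hot stream: Q = 1420 × 5.19 × (354 − 76.0) = 2.0488e+06 kJ/h
Energy balance on cold side (adiabatic exchanger): Q = ṁ_c·Cp_c·(T_c,out − T_c,in)
ṁ_c = 2.0488e+06 / [0.850 × (68.1 − 54.1)] = 172170 kg/h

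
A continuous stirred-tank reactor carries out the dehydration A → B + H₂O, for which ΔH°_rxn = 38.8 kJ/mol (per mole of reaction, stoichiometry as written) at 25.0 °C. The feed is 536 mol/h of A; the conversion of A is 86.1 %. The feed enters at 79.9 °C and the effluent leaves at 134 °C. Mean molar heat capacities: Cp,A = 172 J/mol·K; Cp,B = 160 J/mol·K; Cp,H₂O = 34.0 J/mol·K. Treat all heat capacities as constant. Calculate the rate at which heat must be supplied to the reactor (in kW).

Extent of reaction ξ = 0.861 × 536 = 461.5 mol/h
Reaction term: ξ·ΔH°_rxn = 461.5 × 38.8 = 17906 kJ/h
Sensible, feed 79.9→25 °C: -5061.3 kJ/h
Outlet flows (mol/h): A 74.504, B 461.5, H₂O 461.5
Sensible, products 25→134 °C: 11156 kJ/h
Q = ΔH = 24000 kJ/h = 6.6667 kW
Heat supplied = 6.6667 kW

Q_in = 6.67 kW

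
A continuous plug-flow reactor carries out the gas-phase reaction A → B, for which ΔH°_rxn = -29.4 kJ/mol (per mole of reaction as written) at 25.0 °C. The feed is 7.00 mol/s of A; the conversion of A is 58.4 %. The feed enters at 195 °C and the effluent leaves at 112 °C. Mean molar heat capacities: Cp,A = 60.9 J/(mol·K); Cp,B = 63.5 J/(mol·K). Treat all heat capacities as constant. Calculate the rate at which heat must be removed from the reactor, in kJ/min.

Q_out = 9280 kJ/min

Extent of reaction ξ = 0.584 × 7.00 = 4.088 mol/s
Reaction term: ξ·ΔH°_rxn = 4.088 × -29.4 = -120.19 kJ/s
Sensible, feed 195→25 °C: -72.471 kJ/s
Outlet flows (mol/s): A 2.912, B 4.088
Sensible, products 25→112 °C: 38.013 kJ/s
Q = ΔH = -154.65 kJ/s = -154.65 kW
Heat removed = 9278.7 kJ/min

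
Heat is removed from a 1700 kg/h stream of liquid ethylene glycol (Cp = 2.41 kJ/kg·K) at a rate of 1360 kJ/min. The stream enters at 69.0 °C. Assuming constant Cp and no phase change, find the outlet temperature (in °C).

Q = 1360 kJ/min = 81600 kJ/h
ΔT = Q/(ṁ·Cp) = 81600/(1700×2.41) = 19.917 K
T_out = 69.0 − 19.917 = 49.083 °C

T_out = 49.1 °C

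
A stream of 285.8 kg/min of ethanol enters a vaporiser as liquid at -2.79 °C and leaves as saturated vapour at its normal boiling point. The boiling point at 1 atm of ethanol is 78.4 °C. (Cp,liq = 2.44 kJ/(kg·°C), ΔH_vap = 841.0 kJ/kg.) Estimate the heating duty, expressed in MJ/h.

Q = 17800 MJ/h

liquid -2.79→78.4 °C: 198.1 kJ/kg
vaporisation at 78.4 °C: 841 kJ/kg
Δh = 198.1 + 841 = 1039.1 kJ/kg
Q = ṁ·Δh = 285.8 kg/min × 1039.1 kJ/kg = 296980 kJ/min
|Q| = 4949.6 kW = 17819 MJ/h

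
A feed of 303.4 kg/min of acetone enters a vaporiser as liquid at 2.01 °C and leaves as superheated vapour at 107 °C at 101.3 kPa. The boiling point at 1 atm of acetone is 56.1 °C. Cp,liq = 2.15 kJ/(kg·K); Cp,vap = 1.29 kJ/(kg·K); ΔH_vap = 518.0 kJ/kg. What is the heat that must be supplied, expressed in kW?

liquid 2.01→56.1 °C: 116.29 kJ/kg
vaporisation at 56.1 °C: 518 kJ/kg
vapour 56.1→107 °C: 65.661 kJ/kg
Δh = 116.29 + 518 + 65.661 = 699.95 kJ/kg
Q = ṁ·Δh = 303.4 kg/min × 699.95 kJ/kg = 212370 kJ/min
|Q| = 3539.4 kW

Q = 3540 kW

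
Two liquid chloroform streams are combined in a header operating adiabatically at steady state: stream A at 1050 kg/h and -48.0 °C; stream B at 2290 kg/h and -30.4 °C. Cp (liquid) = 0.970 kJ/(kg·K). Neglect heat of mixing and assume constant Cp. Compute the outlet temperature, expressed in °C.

Adiabatic, steady state ⇒ Σ ṁᵢCp,ᵢ(T_out − Tᵢ) = 0
Σ ṁᵢCp,ᵢTᵢ = 1050×0.970×-48.0 + 2290×0.970×-30.4 = -116420
Σ ṁᵢCp,ᵢ = 1050×0.970 + 2290×0.970 = 3239.8
T_out = -116420 / 3239.8 = -35.933 °C

T_out = -35.9 °C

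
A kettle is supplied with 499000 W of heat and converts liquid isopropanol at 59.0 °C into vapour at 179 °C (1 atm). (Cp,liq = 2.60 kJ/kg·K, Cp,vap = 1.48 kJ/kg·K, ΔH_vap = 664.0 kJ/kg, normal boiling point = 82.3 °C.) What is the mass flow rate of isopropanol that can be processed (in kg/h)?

ṁ = 2070 kg/h

Δh = 2.60×(82.3−59.0) + 664.0 + 1.48×(179−82.3) = 867.7 kJ/kg
Q = 499000 W = 499 kJ/s = 1.7964e+06 kJ/h
ṁ = Q/Δh = 1.7964e+06 / 867.7 = 2070.3 kg/h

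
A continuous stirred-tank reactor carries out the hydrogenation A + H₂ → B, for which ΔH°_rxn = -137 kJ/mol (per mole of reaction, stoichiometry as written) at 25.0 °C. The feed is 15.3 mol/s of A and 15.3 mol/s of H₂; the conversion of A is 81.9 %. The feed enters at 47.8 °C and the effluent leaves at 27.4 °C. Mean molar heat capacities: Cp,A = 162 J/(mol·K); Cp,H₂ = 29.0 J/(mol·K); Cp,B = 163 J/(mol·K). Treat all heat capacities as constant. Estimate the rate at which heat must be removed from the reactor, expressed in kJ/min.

Q_out = 107000 kJ/min

Extent of reaction ξ = 0.819 × 15.3 = 12.531 mol/s
Reaction term: ξ·ΔH°_rxn = 12.531 × -137 = -1716.7 kJ/s
Sensible, feed 47.8→25 °C: -66.628 kJ/s
Outlet flows (mol/s): A 2.7693, H₂ 2.7693, B 12.531
Sensible, products 25→27.4 °C: 6.1715 kJ/s
Q = ΔH = -1777.2 kJ/s = -1777.2 kW
Heat removed = 106630 kJ/min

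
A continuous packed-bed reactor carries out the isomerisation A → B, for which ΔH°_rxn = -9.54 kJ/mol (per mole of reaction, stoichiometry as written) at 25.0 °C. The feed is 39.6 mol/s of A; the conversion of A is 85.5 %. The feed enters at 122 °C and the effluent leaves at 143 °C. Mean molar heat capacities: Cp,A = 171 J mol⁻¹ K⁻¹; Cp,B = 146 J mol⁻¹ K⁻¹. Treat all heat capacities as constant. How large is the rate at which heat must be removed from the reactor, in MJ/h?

Q_out = 1010 MJ/h

Extent of reaction ξ = 0.855 × 39.6 = 33.858 mol/s
Reaction term: ξ·ΔH°_rxn = 33.858 × -9.54 = -323.01 kJ/s
Sensible, feed 122→25 °C: -656.85 kJ/s
Outlet flows (mol/s): A 5.742, B 33.858
Sensible, products 25→143 °C: 699.17 kJ/s
Q = ΔH = -280.68 kJ/s = -280.68 kW
Heat removed = 1010.5 MJ/h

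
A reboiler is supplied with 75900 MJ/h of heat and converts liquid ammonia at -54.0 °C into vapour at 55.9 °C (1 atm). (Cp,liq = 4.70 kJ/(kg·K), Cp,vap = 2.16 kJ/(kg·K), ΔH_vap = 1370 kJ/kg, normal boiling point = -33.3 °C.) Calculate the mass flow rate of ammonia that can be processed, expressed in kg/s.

Δh = 4.70×(-33.3−-54.0) + 1370 + 2.16×(55.9−-33.3) = 1660 kJ/kg
Q = 75900 MJ/h = 21083 kJ/s = 21083 kJ/s
ṁ = Q/Δh = 21083 / 1660 = 12.701 kg/s

ṁ = 12.7 kg/s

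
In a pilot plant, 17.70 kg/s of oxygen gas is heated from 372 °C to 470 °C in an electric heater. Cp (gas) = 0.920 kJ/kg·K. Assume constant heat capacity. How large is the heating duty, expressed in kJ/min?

Q = ṁ·Cp·ΔT = 17.70 × 0.920 × (470 − 372) = 1595.8 kJ/s
Heating duty = 95750 kJ/min

Q = 95700 kJ/min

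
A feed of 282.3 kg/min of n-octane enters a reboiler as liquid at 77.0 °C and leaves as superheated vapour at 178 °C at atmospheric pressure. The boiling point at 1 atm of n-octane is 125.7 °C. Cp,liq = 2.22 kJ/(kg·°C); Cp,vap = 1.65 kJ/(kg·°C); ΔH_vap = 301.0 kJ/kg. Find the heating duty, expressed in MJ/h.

Q = 8390 MJ/h

liquid 77.0→125.7 °C: 108.11 kJ/kg
vaporisation at 125.7 °C: 301 kJ/kg
vapour 125.7→178 °C: 86.295 kJ/kg
Δh = 108.11 + 301 + 86.295 = 495.41 kJ/kg
Q = ṁ·Δh = 282.3 kg/min × 495.41 kJ/kg = 139850 kJ/min
|Q| = 2330.9 kW = 8391.2 MJ/h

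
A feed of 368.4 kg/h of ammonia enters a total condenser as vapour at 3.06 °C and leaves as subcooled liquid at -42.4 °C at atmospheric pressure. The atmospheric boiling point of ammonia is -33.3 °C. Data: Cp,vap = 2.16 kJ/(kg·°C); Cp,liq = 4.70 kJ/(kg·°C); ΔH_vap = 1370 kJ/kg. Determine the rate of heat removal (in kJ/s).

Q_c = 153 kJ/s

vapour 3.06→-33.3 °C: -78.538 kJ/kg
condensation at -33.3 °C: -1370 kJ/kg
liquid -33.3→-42.4 °C: -42.77 kJ/kg
Δh = -78.538 + -1370 + -42.77 = -1491.3 kJ/kg
Q = ṁ·Δh = 368.4 kg/h × -1491.3 kJ/kg = -549400 kJ/h
|Q| = 152.61 kW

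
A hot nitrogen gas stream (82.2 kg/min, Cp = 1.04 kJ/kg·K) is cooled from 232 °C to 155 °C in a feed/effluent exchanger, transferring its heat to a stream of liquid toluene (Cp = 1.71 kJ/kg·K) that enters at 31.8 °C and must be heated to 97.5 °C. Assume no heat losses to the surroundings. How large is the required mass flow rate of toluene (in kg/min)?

ṁ_c = 58.6 kg/min

Heat released by hot stream: Q = 82.2 × 1.04 × (232 − 155) = 6582.6 kJ/min
Energy balance on cold side (adiabatic exchanger): Q = ṁ_c·Cp_c·(T_c,out − T_c,in)
ṁ_c = 6582.6 / [1.71 × (97.5 − 31.8)] = 58.591 kg/min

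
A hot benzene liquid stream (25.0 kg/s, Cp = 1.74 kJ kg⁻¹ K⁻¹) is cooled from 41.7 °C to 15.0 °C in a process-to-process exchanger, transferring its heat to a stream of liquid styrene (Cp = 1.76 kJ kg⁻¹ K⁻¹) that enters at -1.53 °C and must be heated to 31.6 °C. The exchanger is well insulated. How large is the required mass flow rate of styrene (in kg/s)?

Heat released by hot stream: Q = 25.0 × 1.74 × (41.7 − 15.0) = 1161.5 kJ/s
Energy balance on cold side (adiabatic exchanger): Q = ṁ_c·Cp_c·(T_c,out − T_c,in)
ṁ_c = 1161.5 / [1.76 × (31.6 − -1.53)] = 19.919 kg/s

ṁ_c = 19.9 kg/s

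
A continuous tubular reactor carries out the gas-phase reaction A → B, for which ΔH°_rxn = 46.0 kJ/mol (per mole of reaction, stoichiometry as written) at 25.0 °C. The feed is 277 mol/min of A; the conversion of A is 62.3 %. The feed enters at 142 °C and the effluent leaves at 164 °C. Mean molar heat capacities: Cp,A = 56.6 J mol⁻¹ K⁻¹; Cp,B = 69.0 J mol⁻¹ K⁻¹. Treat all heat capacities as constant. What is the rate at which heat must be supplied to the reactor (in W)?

Q_in = 143000 W

Extent of reaction ξ = 0.623 × 277 = 172.57 mol/min
Reaction term: ξ·ΔH°_rxn = 172.57 × 46.0 = 7938.3 kJ/min
Sensible, feed 142→25 °C: -1834.3 kJ/min
Outlet flows (mol/min): A 104.43, B 172.57
Sensible, products 25→164 °C: 2476.7 kJ/min
Q = ΔH = 8580.6 kJ/min = 143.01 kW
Heat supplied = 143010 W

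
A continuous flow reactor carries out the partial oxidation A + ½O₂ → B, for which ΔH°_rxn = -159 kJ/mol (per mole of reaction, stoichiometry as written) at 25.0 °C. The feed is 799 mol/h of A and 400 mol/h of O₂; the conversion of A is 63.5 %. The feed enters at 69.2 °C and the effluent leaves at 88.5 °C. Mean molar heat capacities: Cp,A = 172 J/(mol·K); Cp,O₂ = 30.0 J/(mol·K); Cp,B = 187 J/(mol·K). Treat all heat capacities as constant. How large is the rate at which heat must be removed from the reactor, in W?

Extent of reaction ξ = 0.635 × 799 = 507.37 mol/h
Reaction term: ξ·ΔH°_rxn = 507.37 × -159 = -80671 kJ/h
Sensible, feed 69.2→25 °C: -6604.7 kJ/h
Outlet flows (mol/h): A 291.63, O₂ 146.32, B 507.37
Sensible, products 25→88.5 °C: 9488.7 kJ/h
Q = ΔH = -77787 kJ/h = -21.608 kW
Heat removed = 21608 W

Q_out = 21600 W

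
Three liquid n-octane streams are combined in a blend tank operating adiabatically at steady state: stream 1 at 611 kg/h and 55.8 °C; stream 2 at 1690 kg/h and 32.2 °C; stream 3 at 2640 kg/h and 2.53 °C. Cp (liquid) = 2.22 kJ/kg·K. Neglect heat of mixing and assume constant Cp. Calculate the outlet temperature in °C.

T_out = 19.3 °C

No heat crosses the boundary, so H_out = H_in.
Σ ṁᵢCp,ᵢTᵢ = 611×2.22×55.8 + 1690×2.22×32.2 + 2640×2.22×2.53 = 211320
Σ ṁᵢCp,ᵢ = 611×2.22 + 1690×2.22 + 2640×2.22 = 10969
T_out = 211320 / 10969 = 19.266 °C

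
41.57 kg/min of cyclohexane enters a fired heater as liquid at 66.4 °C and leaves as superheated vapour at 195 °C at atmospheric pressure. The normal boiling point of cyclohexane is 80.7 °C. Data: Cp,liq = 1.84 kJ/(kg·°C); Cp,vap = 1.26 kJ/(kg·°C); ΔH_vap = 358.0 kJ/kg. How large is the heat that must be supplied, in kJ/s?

liquid 66.4→80.7 °C: 26.312 kJ/kg
vaporisation at 80.7 °C: 358 kJ/kg
vapour 80.7→195 °C: 144.02 kJ/kg
Δh = 26.312 + 358 + 144.02 = 528.33 kJ/kg
Q = ṁ·Δh = 41.57 kg/min × 528.33 kJ/kg = 21963 kJ/min
|Q| = 366.04 kW

Q = 366 kJ/s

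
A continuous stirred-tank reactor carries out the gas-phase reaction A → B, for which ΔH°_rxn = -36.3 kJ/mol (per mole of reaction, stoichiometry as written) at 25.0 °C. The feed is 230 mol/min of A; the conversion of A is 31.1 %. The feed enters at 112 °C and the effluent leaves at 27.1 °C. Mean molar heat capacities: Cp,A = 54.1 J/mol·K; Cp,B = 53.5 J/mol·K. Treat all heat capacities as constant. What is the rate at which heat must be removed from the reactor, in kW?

Extent of reaction ξ = 0.311 × 230 = 71.53 mol/min
Reaction term: ξ·ΔH°_rxn = 71.53 × -36.3 = -2596.5 kJ/min
Sensible, feed 112→25 °C: -1082.5 kJ/min
Outlet flows (mol/min): A 158.47, B 71.53
Sensible, products 25→27.1 °C: 26.04 kJ/min
Q = ΔH = -3653 kJ/min = -60.884 kW
Heat removed = 60.884 kW

Q_out = 60.9 kW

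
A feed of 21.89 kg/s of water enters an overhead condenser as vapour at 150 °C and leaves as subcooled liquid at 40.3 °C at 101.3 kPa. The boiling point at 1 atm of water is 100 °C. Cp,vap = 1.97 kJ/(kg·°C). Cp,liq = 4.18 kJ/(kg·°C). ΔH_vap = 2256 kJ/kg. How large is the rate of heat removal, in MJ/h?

vapour 150→100 °C: -98.5 kJ/kg
condensation at 100 °C: -2256 kJ/kg
liquid 100→40.3 °C: -249.55 kJ/kg
Δh = -98.5 + -2256 + -249.55 = -2604 kJ/kg
Q = ṁ·Δh = 21.89 kg/s × -2604 kJ/kg = -57003 kJ/s
|Q| = 57003 kW = 205210 MJ/h

Q_c = 205000 MJ/h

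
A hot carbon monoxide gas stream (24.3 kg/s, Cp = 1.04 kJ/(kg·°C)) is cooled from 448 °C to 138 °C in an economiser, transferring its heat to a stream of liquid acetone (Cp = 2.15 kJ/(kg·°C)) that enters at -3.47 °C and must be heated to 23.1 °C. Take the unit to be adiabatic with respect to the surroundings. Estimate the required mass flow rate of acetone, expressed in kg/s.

Heat released by hot stream: Q = 24.3 × 1.04 × (448 − 138) = 7834.3 kJ/s
Energy balance on cold side (adiabatic exchanger): Q = ṁ_c·Cp_c·(T_c,out − T_c,in)
ṁ_c = 7834.3 / [2.15 × (23.1 − -3.47)] = 137.14 kg/s

ṁ_c = 137 kg/s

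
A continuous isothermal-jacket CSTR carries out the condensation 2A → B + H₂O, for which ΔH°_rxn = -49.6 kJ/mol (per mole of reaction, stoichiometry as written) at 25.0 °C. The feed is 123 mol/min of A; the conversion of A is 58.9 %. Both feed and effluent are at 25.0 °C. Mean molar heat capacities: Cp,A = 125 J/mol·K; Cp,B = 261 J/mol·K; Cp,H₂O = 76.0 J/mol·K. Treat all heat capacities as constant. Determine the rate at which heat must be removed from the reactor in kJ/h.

Extent of reaction ξ = 0.589 × 123 / 2 = 36.224 mol/min
Reaction term: ξ·ΔH°_rxn = 36.224 × -49.6 = -1796.7 kJ/min
Q = ΔH = -1796.7 kJ/min = -29.945 kW
Heat removed = 107800 kJ/h

Q_out = 108000 kJ/h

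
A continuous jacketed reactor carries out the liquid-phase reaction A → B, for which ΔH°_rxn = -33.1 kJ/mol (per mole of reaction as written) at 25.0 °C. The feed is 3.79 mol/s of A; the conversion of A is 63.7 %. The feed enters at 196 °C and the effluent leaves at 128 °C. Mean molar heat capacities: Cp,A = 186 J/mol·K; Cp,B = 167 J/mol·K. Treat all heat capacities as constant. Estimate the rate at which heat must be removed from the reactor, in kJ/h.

Extent of reaction ξ = 0.637 × 3.79 = 2.4142 mol/s
Reaction term: ξ·ΔH°_rxn = 2.4142 × -33.1 = -79.911 kJ/s
Sensible, feed 196→25 °C: -120.54 kJ/s
Outlet flows (mol/s): A 1.3758, B 2.4142
Sensible, products 25→128 °C: 67.884 kJ/s
Q = ΔH = -132.57 kJ/s = -132.57 kW
Heat removed = 477260 kJ/h

Q_out = 477000 kJ/h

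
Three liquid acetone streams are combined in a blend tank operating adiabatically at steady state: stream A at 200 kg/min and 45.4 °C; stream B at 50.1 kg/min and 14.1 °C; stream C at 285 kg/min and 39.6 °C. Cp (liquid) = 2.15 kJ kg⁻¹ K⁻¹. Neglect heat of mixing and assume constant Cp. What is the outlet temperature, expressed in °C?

Adiabatic, steady state ⇒ Σ ṁᵢCp,ᵢ(T_out − Tᵢ) = 0
T_out = Σ ṁᵢCp,ᵢTᵢ / Σ ṁᵢCp,ᵢ
      = 45306 / 1150.5 = 39.38 °C

T_out = 39.4 °C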